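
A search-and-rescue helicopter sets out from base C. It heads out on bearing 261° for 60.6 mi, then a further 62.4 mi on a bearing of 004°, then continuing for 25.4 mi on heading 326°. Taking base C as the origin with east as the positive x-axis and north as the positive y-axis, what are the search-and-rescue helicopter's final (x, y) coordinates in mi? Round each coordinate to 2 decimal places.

(-69.70, 73.83)

Leg 1 (261°, 60.6 mi): east 60.6 sin 261° = -59.85, north 60.6 cos 261° = -9.48
Leg 2 (004°, 62.4 mi): east 62.4 sin 4° = 4.35, north 62.4 cos 4° = 62.25
Leg 3 (326°, 25.4 mi): east 25.4 sin 326° = -14.20, north 25.4 cos 326° = 21.06
Summing: -69.70 mi east, 73.83 mi north → (-69.70, 73.83).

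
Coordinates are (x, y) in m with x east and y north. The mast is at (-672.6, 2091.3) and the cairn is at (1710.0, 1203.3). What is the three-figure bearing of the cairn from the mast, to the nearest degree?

Δeast = 1710.0 − -672.6 = 2382.60; Δnorth = 1203.3 − 2091.3 = -888.00.
Bearing = atan2(Δeast, Δnorth) mod 360° = 110.44° ≈ 110°.

110°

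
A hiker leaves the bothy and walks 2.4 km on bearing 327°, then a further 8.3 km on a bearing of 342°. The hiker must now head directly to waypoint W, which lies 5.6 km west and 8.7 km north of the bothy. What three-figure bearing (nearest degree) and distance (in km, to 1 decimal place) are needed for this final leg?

235°, 2.1 km

Leg 1 (327°, 2.4 km): east 2.4 sin 327° = -1.31, north 2.4 cos 327° = 2.01
Leg 2 (342°, 8.3 km): east 8.3 sin 342° = -2.56, north 8.3 cos 342° = 7.89
Current position: (-3.87, 9.91). Target: (-5.6, 8.7). Remaining: Δeast = -1.73, Δnorth = -1.21.
Bearing = atan2(-1.73, -1.21) mod 360° = 235.08°; distance = √((-1.73)² + (-1.21)²) = 2.108 km.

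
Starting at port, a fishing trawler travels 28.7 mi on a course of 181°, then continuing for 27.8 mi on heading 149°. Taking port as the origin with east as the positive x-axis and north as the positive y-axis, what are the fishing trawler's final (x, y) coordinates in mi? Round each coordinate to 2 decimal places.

(13.82, -52.52)

Leg 1 (181°, 28.7 mi): east 28.7 sin 181° = -0.50, north 28.7 cos 181° = -28.70
Leg 2 (149°, 27.8 mi): east 27.8 sin 149° = 14.32, north 27.8 cos 149° = -23.83
Summing: 13.82 mi east, -52.52 mi north → (13.82, -52.52).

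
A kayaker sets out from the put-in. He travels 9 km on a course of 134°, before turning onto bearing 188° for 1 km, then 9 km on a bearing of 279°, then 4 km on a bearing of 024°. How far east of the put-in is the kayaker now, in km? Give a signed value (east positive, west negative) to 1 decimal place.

-0.9 km

Leg 1 (134°, 9 km): east 9 sin 134° = 6.47, north 9 cos 134° = -6.25
Leg 2 (188°, 1 km): east 1 sin 188° = -0.14, north 1 cos 188° = -0.99
Leg 3 (279°, 9 km): east 9 sin 279° = -8.89, north 9 cos 279° = 1.41
Leg 4 (024°, 4 km): east 4 sin 24° = 1.63, north 4 cos 24° = 3.65
Net east component: -0.93 km.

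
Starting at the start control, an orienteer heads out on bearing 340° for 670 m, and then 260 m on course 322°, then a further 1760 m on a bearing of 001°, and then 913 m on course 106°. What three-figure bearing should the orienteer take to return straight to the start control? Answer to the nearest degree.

Leg 1 (340°, 670 m): east 670 sin 340° = -229.15, north 670 cos 340° = 629.59
Leg 2 (322°, 260 m): east 260 sin 322° = -160.07, north 260 cos 322° = 204.88
Leg 3 (001°, 1760 m): east 1760 sin 1° = 30.72, north 1760 cos 1° = 1759.73
Leg 4 (106°, 913 m): east 913 sin 106° = 877.63, north 913 cos 106° = -251.66
Net displacement: 519.12 east, 2342.55 north. Direction back to start is (-519.12, -2342.55): bearing = atan2(-519.12, -2342.55) mod 360° = 192.50° ≈ 192°.

192°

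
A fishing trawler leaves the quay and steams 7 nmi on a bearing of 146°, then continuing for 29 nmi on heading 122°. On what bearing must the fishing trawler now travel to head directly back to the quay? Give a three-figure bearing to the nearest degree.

Leg 1 (146°, 7 nmi): east 7 sin 146° = 3.91, north 7 cos 146° = -5.80
Leg 2 (122°, 29 nmi): east 29 sin 122° = 24.59, north 29 cos 122° = -15.37
Net displacement: 28.51 east, -21.17 north. Direction back to start is (-28.51, 21.17): bearing = atan2(-28.51, 21.17) mod 360° = 306.60° ≈ 307°.

307°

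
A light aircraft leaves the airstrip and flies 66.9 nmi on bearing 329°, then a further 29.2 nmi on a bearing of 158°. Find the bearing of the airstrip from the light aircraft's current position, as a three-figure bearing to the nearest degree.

142°

Leg 1 (329°, 66.9 nmi): east 66.9 sin 329° = -34.46, north 66.9 cos 329° = 57.34
Leg 2 (158°, 29.2 nmi): east 29.2 sin 158° = 10.94, north 29.2 cos 158° = -27.07
Net displacement: -23.52 east, 30.27 north. Direction back to start is (23.52, -30.27): bearing = atan2(23.52, -30.27) mod 360° = 142.16° ≈ 142°.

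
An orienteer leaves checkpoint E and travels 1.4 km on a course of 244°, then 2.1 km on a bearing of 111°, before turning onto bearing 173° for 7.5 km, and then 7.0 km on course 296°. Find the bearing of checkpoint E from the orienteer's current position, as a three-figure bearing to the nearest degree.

039°

Leg 1 (244°, 1.4 km): east 1.4 sin 244° = -1.26, north 1.4 cos 244° = -0.61
Leg 2 (111°, 2.1 km): east 2.1 sin 111° = 1.96, north 2.1 cos 111° = -0.75
Leg 3 (173°, 7.5 km): east 7.5 sin 173° = 0.91, north 7.5 cos 173° = -7.44
Leg 4 (296°, 7.0 km): east 7.0 sin 296° = -6.29, north 7.0 cos 296° = 3.07
Net displacement: -4.68 east, -5.74 north. Direction back to start is (4.68, 5.74): bearing = atan2(4.68, 5.74) mod 360° = 39.15° ≈ 039°.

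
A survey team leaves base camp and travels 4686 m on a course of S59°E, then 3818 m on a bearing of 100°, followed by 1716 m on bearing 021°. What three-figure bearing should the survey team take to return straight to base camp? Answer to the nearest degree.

280°

Leg 1 (S59°E, 4686 m): east 4686 sin 121° = 4016.69, north 4686 cos 121° = -2413.47
Leg 2 (100°, 3818 m): east 3818 sin 100° = 3760.00, north 3818 cos 100° = -662.99
Leg 3 (021°, 1716 m): east 1716 sin 21° = 614.96, north 1716 cos 21° = 1602.02
Net displacement: 8391.64 east, -1474.43 north. Direction back to start is (-8391.64, 1474.43): bearing = atan2(-8391.64, 1474.43) mod 360° = 279.97° ≈ 280°.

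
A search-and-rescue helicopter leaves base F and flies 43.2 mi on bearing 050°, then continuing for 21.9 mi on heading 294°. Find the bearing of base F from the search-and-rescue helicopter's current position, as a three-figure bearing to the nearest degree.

200°

Leg 1 (050°, 43.2 mi): east 43.2 sin 50° = 33.09, north 43.2 cos 50° = 27.77
Leg 2 (294°, 21.9 mi): east 21.9 sin 294° = -20.01, north 21.9 cos 294° = 8.91
Net displacement: 13.09 east, 36.68 north. Direction back to start is (-13.09, -36.68): bearing = atan2(-13.09, -36.68) mod 360° = 199.64° ≈ 200°.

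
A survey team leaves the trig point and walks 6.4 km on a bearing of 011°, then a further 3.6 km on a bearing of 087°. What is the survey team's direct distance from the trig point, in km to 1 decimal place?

Leg 1 (011°, 6.4 km): east 6.4 sin 11° = 1.22, north 6.4 cos 11° = 6.28
Leg 2 (087°, 3.6 km): east 3.6 sin 87° = 3.60, north 3.6 cos 87° = 0.19
Net: 4.82 east, 6.47 north. Distance = √((4.82)² + (6.47)²) = 8.066 km.

8.1 km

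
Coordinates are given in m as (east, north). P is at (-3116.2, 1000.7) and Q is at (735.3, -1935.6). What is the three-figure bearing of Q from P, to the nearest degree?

Δeast = 735.3 − -3116.2 = 3851.50; Δnorth = -1935.6 − 1000.7 = -2936.30.
Bearing = atan2(Δeast, Δnorth) mod 360° = 127.32° ≈ 127°.

127°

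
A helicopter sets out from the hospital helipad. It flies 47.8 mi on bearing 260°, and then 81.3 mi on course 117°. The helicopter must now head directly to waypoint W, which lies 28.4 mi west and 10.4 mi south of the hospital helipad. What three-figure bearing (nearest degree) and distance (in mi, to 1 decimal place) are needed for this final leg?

303°, 64.0 mi

Leg 1 (260°, 47.8 mi): east 47.8 sin 260° = -47.07, north 47.8 cos 260° = -8.30
Leg 2 (117°, 81.3 mi): east 81.3 sin 117° = 72.44, north 81.3 cos 117° = -36.91
Current position: (25.37, -45.21). Target: (-28.4, -10.4). Remaining: Δeast = -53.77, Δnorth = 34.81.
Bearing = atan2(-53.77, 34.81) mod 360° = 302.92°; distance = √((-53.77)² + (34.81)²) = 64.050 mi.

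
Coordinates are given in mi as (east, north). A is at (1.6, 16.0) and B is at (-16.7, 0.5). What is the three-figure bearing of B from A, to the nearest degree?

Δeast = -16.7 − 1.6 = -18.30; Δnorth = 0.5 − 16.0 = -15.50.
Bearing = atan2(Δeast, Δnorth) mod 360° = 229.74° ≈ 230°.

230°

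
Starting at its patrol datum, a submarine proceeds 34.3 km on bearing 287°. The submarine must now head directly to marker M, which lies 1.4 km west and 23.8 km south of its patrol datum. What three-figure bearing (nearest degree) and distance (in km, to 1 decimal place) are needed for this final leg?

Leg 1 (287°, 34.3 km): east 34.3 sin 287° = -32.80, north 34.3 cos 287° = 10.03
Current position: (-32.80, 10.03). Target: (-1.4, -23.8). Remaining: Δeast = 31.40, Δnorth = -33.83.
Bearing = atan2(31.40, -33.83) mod 360° = 137.13°; distance = √((31.40)² + (-33.83)²) = 46.156 km.

137°, 46.2 km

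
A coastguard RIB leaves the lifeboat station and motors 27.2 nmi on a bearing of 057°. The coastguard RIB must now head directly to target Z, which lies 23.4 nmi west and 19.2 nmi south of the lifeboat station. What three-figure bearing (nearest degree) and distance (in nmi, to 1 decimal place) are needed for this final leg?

Leg 1 (057°, 27.2 nmi): east 27.2 sin 57° = 22.81, north 27.2 cos 57° = 14.81
Current position: (22.81, 14.81). Target: (-23.4, -19.2). Remaining: Δeast = -46.21, Δnorth = -34.01.
Bearing = atan2(-46.21, -34.01) mod 360° = 233.65°; distance = √((-46.21)² + (-34.01)²) = 57.380 nmi.

234°, 57.4 nmi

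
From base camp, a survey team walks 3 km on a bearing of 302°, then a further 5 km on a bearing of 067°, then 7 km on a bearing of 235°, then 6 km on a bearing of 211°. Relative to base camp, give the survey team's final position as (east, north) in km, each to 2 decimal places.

Leg 1 (302°, 3 km): east 3 sin 302° = -2.54, north 3 cos 302° = 1.59
Leg 2 (067°, 5 km): east 5 sin 67° = 4.60, north 5 cos 67° = 1.95
Leg 3 (235°, 7 km): east 7 sin 235° = -5.73, north 7 cos 235° = -4.02
Leg 4 (211°, 6 km): east 6 sin 211° = -3.09, north 6 cos 211° = -5.14
Summing: -6.77 km east, -5.61 km north → (-6.77, -5.61).

(-6.77, -5.61)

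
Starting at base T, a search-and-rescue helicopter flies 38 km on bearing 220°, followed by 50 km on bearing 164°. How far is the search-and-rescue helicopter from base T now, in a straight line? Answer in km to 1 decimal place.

Leg 1 (220°, 38 km): east 38 sin 220° = -24.43, north 38 cos 220° = -29.11
Leg 2 (164°, 50 km): east 50 sin 164° = 13.78, north 50 cos 164° = -48.06
Net: -10.64 east, -77.17 north. Distance = √((-10.64)² + (-77.17)²) = 77.903 km.

77.9 km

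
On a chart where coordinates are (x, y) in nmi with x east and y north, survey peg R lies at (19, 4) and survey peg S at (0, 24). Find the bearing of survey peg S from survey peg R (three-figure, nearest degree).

Δeast = 0 − 19 = -19.00; Δnorth = 24 − 4 = 20.00.
Bearing = atan2(Δeast, Δnorth) mod 360° = 316.47° ≈ 316°.

316°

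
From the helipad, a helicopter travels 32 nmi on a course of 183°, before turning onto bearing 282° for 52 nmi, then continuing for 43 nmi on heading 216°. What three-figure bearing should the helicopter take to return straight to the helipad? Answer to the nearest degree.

Leg 1 (183°, 32 nmi): east 32 sin 183° = -1.67, north 32 cos 183° = -31.96
Leg 2 (282°, 52 nmi): east 52 sin 282° = -50.86, north 52 cos 282° = 10.81
Leg 3 (216°, 43 nmi): east 43 sin 216° = -25.27, north 43 cos 216° = -34.79
Net displacement: -77.81 east, -55.93 north. Direction back to start is (77.81, 55.93): bearing = atan2(77.81, 55.93) mod 360° = 54.29° ≈ 054°.

054°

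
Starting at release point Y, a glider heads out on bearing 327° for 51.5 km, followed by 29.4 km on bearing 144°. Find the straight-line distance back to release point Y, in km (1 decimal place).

Leg 1 (327°, 51.5 km): east 51.5 sin 327° = -28.05, north 51.5 cos 327° = 43.19
Leg 2 (144°, 29.4 km): east 29.4 sin 144° = 17.28, north 29.4 cos 144° = -23.79
Net: -10.77 east, 19.41 north. Distance = √((-10.77)² + (19.41)²) = 22.194 km.

22.2 km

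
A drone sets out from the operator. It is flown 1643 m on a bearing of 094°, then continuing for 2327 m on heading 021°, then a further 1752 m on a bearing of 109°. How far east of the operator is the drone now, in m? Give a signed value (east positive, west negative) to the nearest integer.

Leg 1 (094°, 1643 m): east 1643 sin 94° = 1639.00, north 1643 cos 94° = -114.61
Leg 2 (021°, 2327 m): east 2327 sin 21° = 833.92, north 2327 cos 21° = 2172.44
Leg 3 (109°, 1752 m): east 1752 sin 109° = 1656.55, north 1752 cos 109° = -570.40
Net east component: 4129.47 m.

4129 m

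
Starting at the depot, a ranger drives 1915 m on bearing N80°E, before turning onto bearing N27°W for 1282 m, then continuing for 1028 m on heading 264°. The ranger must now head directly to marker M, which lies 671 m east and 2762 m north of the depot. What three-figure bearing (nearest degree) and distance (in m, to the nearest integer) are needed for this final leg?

016°, 1448 m

Leg 1 (N80°E, 1915 m): east 1915 sin 80° = 1885.91, north 1915 cos 80° = 332.54
Leg 2 (N27°W, 1282 m): east 1282 sin 333° = -582.02, north 1282 cos 333° = 1142.27
Leg 3 (264°, 1028 m): east 1028 sin 264° = -1022.37, north 1028 cos 264° = -107.46
Current position: (281.52, 1367.35). Target: (671, 2762). Remaining: Δeast = 389.48, Δnorth = 1394.65.
Bearing = atan2(389.48, 1394.65) mod 360° = 15.60°; distance = √((389.48)² + (1394.65)²) = 1448.012 m.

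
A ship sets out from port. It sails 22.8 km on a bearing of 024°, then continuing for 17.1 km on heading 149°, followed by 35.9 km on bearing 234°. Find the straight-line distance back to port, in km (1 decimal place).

18.5 km

Leg 1 (024°, 22.8 km): east 22.8 sin 24° = 9.27, north 22.8 cos 24° = 20.83
Leg 2 (149°, 17.1 km): east 17.1 sin 149° = 8.81, north 17.1 cos 149° = -14.66
Leg 3 (234°, 35.9 km): east 35.9 sin 234° = -29.04, north 35.9 cos 234° = -21.10
Net: -10.96 east, -14.93 north. Distance = √((-10.96)² + (-14.93)²) = 18.523 km.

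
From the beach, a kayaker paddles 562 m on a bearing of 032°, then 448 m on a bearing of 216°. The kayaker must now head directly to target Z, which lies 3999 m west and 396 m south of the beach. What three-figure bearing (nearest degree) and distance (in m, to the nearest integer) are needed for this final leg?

Leg 1 (032°, 562 m): east 562 sin 32° = 297.81, north 562 cos 32° = 476.60
Leg 2 (216°, 448 m): east 448 sin 216° = -263.33, north 448 cos 216° = -362.44
Current position: (34.49, 114.16). Target: (-3999, -396). Remaining: Δeast = -4033.49, Δnorth = -510.16.
Bearing = atan2(-4033.49, -510.16) mod 360° = 262.79°; distance = √((-4033.49)² + (-510.16)²) = 4065.622 m.

263°, 4066 m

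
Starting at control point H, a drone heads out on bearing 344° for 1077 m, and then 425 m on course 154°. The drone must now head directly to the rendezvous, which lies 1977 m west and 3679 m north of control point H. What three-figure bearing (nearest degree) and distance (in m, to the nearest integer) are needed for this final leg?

Leg 1 (344°, 1077 m): east 1077 sin 344° = -296.86, north 1077 cos 344° = 1035.28
Leg 2 (154°, 425 m): east 425 sin 154° = 186.31, north 425 cos 154° = -381.99
Current position: (-110.55, 653.29). Target: (-1977, 3679). Remaining: Δeast = -1866.45, Δnorth = 3025.71.
Bearing = atan2(-1866.45, 3025.71) mod 360° = 328.33°; distance = √((-1866.45)² + (3025.71)²) = 3555.072 m.

328°, 3555 m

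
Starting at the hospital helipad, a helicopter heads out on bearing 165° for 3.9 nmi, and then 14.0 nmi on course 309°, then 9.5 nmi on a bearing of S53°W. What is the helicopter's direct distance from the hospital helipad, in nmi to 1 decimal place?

17.5 nmi

Leg 1 (165°, 3.9 nmi): east 3.9 sin 165° = 1.01, north 3.9 cos 165° = -3.77
Leg 2 (309°, 14.0 nmi): east 14.0 sin 309° = -10.88, north 14.0 cos 309° = 8.81
Leg 3 (S53°W, 9.5 nmi): east 9.5 sin 233° = -7.59, north 9.5 cos 233° = -5.72
Net: -17.46 east, -0.67 north. Distance = √((-17.46)² + (-0.67)²) = 17.471 nmi.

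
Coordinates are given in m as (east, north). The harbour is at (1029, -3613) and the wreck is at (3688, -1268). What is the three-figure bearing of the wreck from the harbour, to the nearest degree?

Δeast = 3688 − 1029 = 2659.00; Δnorth = -1268 − -3613 = 2345.00.
Bearing = atan2(Δeast, Δnorth) mod 360° = 48.59° ≈ 049°.

049°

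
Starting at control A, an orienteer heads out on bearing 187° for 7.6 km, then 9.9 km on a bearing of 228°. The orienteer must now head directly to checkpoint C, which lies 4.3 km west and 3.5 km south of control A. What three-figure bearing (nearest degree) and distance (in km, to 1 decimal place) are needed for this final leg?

Leg 1 (187°, 7.6 km): east 7.6 sin 187° = -0.93, north 7.6 cos 187° = -7.54
Leg 2 (228°, 9.9 km): east 9.9 sin 228° = -7.36, north 9.9 cos 228° = -6.62
Current position: (-8.28, -14.17). Target: (-4.3, -3.5). Remaining: Δeast = 3.98, Δnorth = 10.67.
Bearing = atan2(3.98, 10.67) mod 360° = 20.48°; distance = √((3.98)² + (10.67)²) = 11.387 km.

020°, 11.4 km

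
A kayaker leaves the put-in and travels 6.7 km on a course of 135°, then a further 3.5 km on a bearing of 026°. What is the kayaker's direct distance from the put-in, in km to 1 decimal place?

Leg 1 (135°, 6.7 km): east 6.7 sin 135° = 4.74, north 6.7 cos 135° = -4.74
Leg 2 (026°, 3.5 km): east 3.5 sin 26° = 1.53, north 3.5 cos 26° = 3.15
Net: 6.27 east, -1.59 north. Distance = √((6.27)² + (-1.59)²) = 6.471 km.

6.5 km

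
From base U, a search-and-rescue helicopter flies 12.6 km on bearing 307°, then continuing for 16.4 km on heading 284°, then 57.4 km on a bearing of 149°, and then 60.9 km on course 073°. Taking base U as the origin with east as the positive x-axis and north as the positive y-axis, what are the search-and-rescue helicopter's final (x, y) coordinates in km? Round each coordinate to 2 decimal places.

(61.83, -19.85)

Leg 1 (307°, 12.6 km): east 12.6 sin 307° = -10.06, north 12.6 cos 307° = 7.58
Leg 2 (284°, 16.4 km): east 16.4 sin 284° = -15.91, north 16.4 cos 284° = 3.97
Leg 3 (149°, 57.4 km): east 57.4 sin 149° = 29.56, north 57.4 cos 149° = -49.20
Leg 4 (073°, 60.9 km): east 60.9 sin 73° = 58.24, north 60.9 cos 73° = 17.81
Summing: 61.83 km east, -19.85 km north → (61.83, -19.85).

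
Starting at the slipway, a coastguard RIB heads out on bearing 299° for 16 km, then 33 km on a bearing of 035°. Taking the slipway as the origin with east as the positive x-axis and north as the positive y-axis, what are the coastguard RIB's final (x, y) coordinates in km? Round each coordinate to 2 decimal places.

(4.93, 34.79)

Leg 1 (299°, 16 km): east 16 sin 299° = -13.99, north 16 cos 299° = 7.76
Leg 2 (035°, 33 km): east 33 sin 35° = 18.93, north 33 cos 35° = 27.03
Summing: 4.93 km east, 34.79 km north → (4.93, 34.79).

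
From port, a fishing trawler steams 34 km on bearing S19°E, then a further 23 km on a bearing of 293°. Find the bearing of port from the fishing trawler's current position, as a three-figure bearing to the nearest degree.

024°

Leg 1 (S19°E, 34 km): east 34 sin 161° = 11.07, north 34 cos 161° = -32.15
Leg 2 (293°, 23 km): east 23 sin 293° = -21.17, north 23 cos 293° = 8.99
Net displacement: -10.10 east, -23.16 north. Direction back to start is (10.10, 23.16): bearing = atan2(10.10, 23.16) mod 360° = 23.57° ≈ 024°.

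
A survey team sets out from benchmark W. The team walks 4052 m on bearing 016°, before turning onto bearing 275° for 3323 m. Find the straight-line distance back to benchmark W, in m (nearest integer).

4725 m

Leg 1 (016°, 4052 m): east 4052 sin 16° = 1116.88, north 4052 cos 16° = 3895.03
Leg 2 (275°, 3323 m): east 3323 sin 275° = -3310.35, north 3323 cos 275° = 289.62
Net: -2193.47 east, 4184.65 north. Distance = √((-2193.47)² + (4184.65)²) = 4724.682 m.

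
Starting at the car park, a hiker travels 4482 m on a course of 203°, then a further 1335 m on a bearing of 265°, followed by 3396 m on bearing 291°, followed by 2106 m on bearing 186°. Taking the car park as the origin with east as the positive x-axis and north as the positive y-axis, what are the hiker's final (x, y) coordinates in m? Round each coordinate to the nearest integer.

Leg 1 (203°, 4482 m): east 4482 sin 203° = -1751.26, north 4482 cos 203° = -4125.70
Leg 2 (265°, 1335 m): east 1335 sin 265° = -1329.92, north 1335 cos 265° = -116.35
Leg 3 (291°, 3396 m): east 3396 sin 291° = -3170.44, north 3396 cos 291° = 1217.02
Leg 4 (186°, 2106 m): east 2106 sin 186° = -220.14, north 2106 cos 186° = -2094.46
Summing: -6471.75 m east, -5119.50 m north → (-6472, -5120).

(-6472, -5120)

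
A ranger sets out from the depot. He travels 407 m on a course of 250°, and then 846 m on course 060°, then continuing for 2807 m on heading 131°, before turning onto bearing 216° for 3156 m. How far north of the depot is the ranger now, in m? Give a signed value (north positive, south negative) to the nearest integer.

-4111 m

Leg 1 (250°, 407 m): east 407 sin 250° = -382.45, north 407 cos 250° = -139.20
Leg 2 (060°, 846 m): east 846 sin 60° = 732.66, north 846 cos 60° = 423.00
Leg 3 (131°, 2807 m): east 2807 sin 131° = 2118.47, north 2807 cos 131° = -1841.56
Leg 4 (216°, 3156 m): east 3156 sin 216° = -1855.05, north 3156 cos 216° = -2553.26
Net north component: -4111.02 m.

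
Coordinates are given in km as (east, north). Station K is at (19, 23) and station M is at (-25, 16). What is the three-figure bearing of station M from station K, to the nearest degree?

261°

Δeast = -25 − 19 = -44.00; Δnorth = 16 − 23 = -7.00.
Bearing = atan2(Δeast, Δnorth) mod 360° = 260.96° ≈ 261°.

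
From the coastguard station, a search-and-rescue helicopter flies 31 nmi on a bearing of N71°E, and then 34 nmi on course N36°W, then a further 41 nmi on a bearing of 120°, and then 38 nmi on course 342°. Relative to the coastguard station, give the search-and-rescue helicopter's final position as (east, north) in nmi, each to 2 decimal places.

(33.09, 53.24)

Leg 1 (N71°E, 31 nmi): east 31 sin 71° = 29.31, north 31 cos 71° = 10.09
Leg 2 (N36°W, 34 nmi): east 34 sin 324° = -19.98, north 34 cos 324° = 27.51
Leg 3 (120°, 41 nmi): east 41 sin 120° = 35.51, north 41 cos 120° = -20.50
Leg 4 (342°, 38 nmi): east 38 sin 342° = -11.74, north 38 cos 342° = 36.14
Summing: 33.09 nmi east, 53.24 nmi north → (33.09, 53.24).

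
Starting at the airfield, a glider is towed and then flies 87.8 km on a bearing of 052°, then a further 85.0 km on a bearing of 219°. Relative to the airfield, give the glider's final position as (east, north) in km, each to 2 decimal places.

Leg 1 (052°, 87.8 km): east 87.8 sin 52° = 69.19, north 87.8 cos 52° = 54.06
Leg 2 (219°, 85.0 km): east 85.0 sin 219° = -53.49, north 85.0 cos 219° = -66.06
Summing: 15.70 km east, -12.00 km north → (15.70, -12.00).

(15.70, -12.00)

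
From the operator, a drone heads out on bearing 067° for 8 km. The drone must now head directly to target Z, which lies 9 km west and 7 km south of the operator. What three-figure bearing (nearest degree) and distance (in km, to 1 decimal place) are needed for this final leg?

Leg 1 (067°, 8 km): east 8 sin 67° = 7.36, north 8 cos 67° = 3.13
Current position: (7.36, 3.13). Target: (-9, -7). Remaining: Δeast = -16.36, Δnorth = -10.13.
Bearing = atan2(-16.36, -10.13) mod 360° = 238.25°; distance = √((-16.36)² + (-10.13)²) = 19.244 km.

238°, 19.2 km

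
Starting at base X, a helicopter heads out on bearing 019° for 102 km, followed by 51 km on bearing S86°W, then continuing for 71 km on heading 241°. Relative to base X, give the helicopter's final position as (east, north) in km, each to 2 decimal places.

(-79.77, 58.46)

Leg 1 (019°, 102 km): east 102 sin 19° = 33.21, north 102 cos 19° = 96.44
Leg 2 (S86°W, 51 km): east 51 sin 266° = -50.88, north 51 cos 266° = -3.56
Leg 3 (241°, 71 km): east 71 sin 241° = -62.10, north 71 cos 241° = -34.42
Summing: -79.77 km east, 58.46 km north → (-79.77, 58.46).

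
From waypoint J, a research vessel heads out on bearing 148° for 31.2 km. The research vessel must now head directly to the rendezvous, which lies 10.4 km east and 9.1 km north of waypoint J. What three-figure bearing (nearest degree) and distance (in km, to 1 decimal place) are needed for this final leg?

Leg 1 (148°, 31.2 km): east 31.2 sin 148° = 16.53, north 31.2 cos 148° = -26.46
Current position: (16.53, -26.46). Target: (10.4, 9.1). Remaining: Δeast = -6.13, Δnorth = 35.56.
Bearing = atan2(-6.13, 35.56) mod 360° = 350.21°; distance = √((-6.13)² + (35.56)²) = 36.084 km.

350°, 36.1 km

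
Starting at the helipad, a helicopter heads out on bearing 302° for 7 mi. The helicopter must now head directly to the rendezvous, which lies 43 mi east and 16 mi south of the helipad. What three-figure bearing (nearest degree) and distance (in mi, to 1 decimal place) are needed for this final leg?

112°, 52.8 mi

Leg 1 (302°, 7 mi): east 7 sin 302° = -5.94, north 7 cos 302° = 3.71
Current position: (-5.94, 3.71). Target: (43, -16). Remaining: Δeast = 48.94, Δnorth = -19.71.
Bearing = atan2(48.94, -19.71) mod 360° = 111.94°; distance = √((48.94)² + (-19.71)²) = 52.756 mi.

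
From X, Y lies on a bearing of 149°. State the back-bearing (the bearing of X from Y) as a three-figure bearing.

Back-bearing = 149° + 180° = 329°.

329°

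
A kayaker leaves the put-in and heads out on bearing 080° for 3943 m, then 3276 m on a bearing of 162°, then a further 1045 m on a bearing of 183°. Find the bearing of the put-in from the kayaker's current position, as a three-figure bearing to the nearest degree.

Leg 1 (080°, 3943 m): east 3943 sin 80° = 3883.10, north 3943 cos 80° = 684.69
Leg 2 (162°, 3276 m): east 3276 sin 162° = 1012.34, north 3276 cos 162° = -3115.66
Leg 3 (183°, 1045 m): east 1045 sin 183° = -54.69, north 1045 cos 183° = -1043.57
Net displacement: 4840.75 east, -3474.53 north. Direction back to start is (-4840.75, 3474.53): bearing = atan2(-4840.75, 3474.53) mod 360° = 305.67° ≈ 306°.

306°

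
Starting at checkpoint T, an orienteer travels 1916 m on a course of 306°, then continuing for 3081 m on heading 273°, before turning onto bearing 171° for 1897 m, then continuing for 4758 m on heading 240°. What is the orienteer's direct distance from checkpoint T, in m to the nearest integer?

8956 m

Leg 1 (306°, 1916 m): east 1916 sin 306° = -1550.08, north 1916 cos 306° = 1126.20
Leg 2 (273°, 3081 m): east 3081 sin 273° = -3076.78, north 3081 cos 273° = 161.25
Leg 3 (171°, 1897 m): east 1897 sin 171° = 296.76, north 1897 cos 171° = -1873.64
Leg 4 (240°, 4758 m): east 4758 sin 240° = -4120.55, north 4758 cos 240° = -2379.00
Net: -8450.65 east, -2965.20 north. Distance = √((-8450.65)² + (-2965.20)²) = 8955.772 m.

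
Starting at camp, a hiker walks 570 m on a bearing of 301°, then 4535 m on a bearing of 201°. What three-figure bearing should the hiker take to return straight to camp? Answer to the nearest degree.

Leg 1 (301°, 570 m): east 570 sin 301° = -488.59, north 570 cos 301° = 293.57
Leg 2 (201°, 4535 m): east 4535 sin 201° = -1625.20, north 4535 cos 201° = -4233.79
Net displacement: -2113.78 east, -3940.22 north. Direction back to start is (2113.78, 3940.22): bearing = atan2(2113.78, 3940.22) mod 360° = 28.21° ≈ 028°.

028°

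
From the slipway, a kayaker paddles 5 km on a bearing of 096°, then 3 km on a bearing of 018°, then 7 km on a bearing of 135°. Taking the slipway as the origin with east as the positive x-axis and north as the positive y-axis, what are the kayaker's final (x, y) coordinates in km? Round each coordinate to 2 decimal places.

Leg 1 (096°, 5 km): east 5 sin 96° = 4.97, north 5 cos 96° = -0.52
Leg 2 (018°, 3 km): east 3 sin 18° = 0.93, north 3 cos 18° = 2.85
Leg 3 (135°, 7 km): east 7 sin 135° = 4.95, north 7 cos 135° = -4.95
Summing: 10.85 km east, -2.62 km north → (10.85, -2.62).

(10.85, -2.62)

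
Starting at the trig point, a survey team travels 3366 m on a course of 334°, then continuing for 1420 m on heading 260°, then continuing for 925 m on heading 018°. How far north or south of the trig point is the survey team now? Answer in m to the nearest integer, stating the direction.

Leg 1 (334°, 3366 m): east 3366 sin 334° = -1475.56, north 3366 cos 334° = 3025.34
Leg 2 (260°, 1420 m): east 1420 sin 260° = -1398.43, north 1420 cos 260° = -246.58
Leg 3 (018°, 925 m): east 925 sin 18° = 285.84, north 925 cos 18° = 879.73
Net north component: 3658.49 m.

3658 m north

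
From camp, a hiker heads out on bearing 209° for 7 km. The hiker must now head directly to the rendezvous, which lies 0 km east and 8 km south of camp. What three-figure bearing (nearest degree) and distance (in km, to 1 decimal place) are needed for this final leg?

Leg 1 (209°, 7 km): east 7 sin 209° = -3.39, north 7 cos 209° = -6.12
Current position: (-3.39, -6.12). Target: (0, -8). Remaining: Δeast = 3.39, Δnorth = -1.88.
Bearing = atan2(3.39, -1.88) mod 360° = 118.96°; distance = √((3.39)² + (-1.88)²) = 3.878 km.

119°, 3.9 km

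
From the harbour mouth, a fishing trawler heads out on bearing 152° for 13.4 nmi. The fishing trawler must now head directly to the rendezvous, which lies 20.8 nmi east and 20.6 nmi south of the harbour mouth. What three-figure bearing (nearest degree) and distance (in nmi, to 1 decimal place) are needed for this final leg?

Leg 1 (152°, 13.4 nmi): east 13.4 sin 152° = 6.29, north 13.4 cos 152° = -11.83
Current position: (6.29, -11.83). Target: (20.8, -20.6). Remaining: Δeast = 14.51, Δnorth = -8.77.
Bearing = atan2(14.51, -8.77) mod 360° = 121.15°; distance = √((14.51)² + (-8.77)²) = 16.953 nmi.

121°, 17.0 nmi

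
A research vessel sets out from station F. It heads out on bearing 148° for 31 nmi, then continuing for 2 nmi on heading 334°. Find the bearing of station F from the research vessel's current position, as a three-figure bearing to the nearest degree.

328°

Leg 1 (148°, 31 nmi): east 31 sin 148° = 16.43, north 31 cos 148° = -26.29
Leg 2 (334°, 2 nmi): east 2 sin 334° = -0.88, north 2 cos 334° = 1.80
Net displacement: 15.55 east, -24.49 north. Direction back to start is (-15.55, 24.49): bearing = atan2(-15.55, 24.49) mod 360° = 327.59° ≈ 328°.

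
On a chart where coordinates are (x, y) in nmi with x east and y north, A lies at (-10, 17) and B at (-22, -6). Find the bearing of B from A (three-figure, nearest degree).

208°

Δeast = -22 − -10 = -12.00; Δnorth = -6 − 17 = -23.00.
Bearing = atan2(Δeast, Δnorth) mod 360° = 207.55° ≈ 208°.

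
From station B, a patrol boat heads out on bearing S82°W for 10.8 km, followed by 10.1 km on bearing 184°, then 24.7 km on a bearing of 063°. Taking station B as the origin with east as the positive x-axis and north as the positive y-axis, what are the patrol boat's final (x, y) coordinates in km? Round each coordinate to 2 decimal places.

Leg 1 (S82°W, 10.8 km): east 10.8 sin 262° = -10.69, north 10.8 cos 262° = -1.50
Leg 2 (184°, 10.1 km): east 10.1 sin 184° = -0.70, north 10.1 cos 184° = -10.08
Leg 3 (063°, 24.7 km): east 24.7 sin 63° = 22.01, north 24.7 cos 63° = 11.21
Summing: 10.61 km east, -0.36 km north → (10.61, -0.36).

(10.61, -0.36)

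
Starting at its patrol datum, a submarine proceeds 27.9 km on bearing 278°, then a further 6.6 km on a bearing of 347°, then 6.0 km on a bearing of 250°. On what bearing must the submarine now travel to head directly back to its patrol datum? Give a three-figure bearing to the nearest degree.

Leg 1 (278°, 27.9 km): east 27.9 sin 278° = -27.63, north 27.9 cos 278° = 3.88
Leg 2 (347°, 6.6 km): east 6.6 sin 347° = -1.48, north 6.6 cos 347° = 6.43
Leg 3 (250°, 6.0 km): east 6.0 sin 250° = -5.64, north 6.0 cos 250° = -2.05
Net displacement: -34.75 east, 8.26 north. Direction back to start is (34.75, -8.26): bearing = atan2(34.75, -8.26) mod 360° = 103.37° ≈ 103°.

103°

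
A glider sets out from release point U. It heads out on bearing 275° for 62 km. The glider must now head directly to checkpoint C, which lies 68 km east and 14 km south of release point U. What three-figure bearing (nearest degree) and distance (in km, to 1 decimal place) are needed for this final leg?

099°, 131.2 km

Leg 1 (275°, 62 km): east 62 sin 275° = -61.76, north 62 cos 275° = 5.40
Current position: (-61.76, 5.40). Target: (68, -14). Remaining: Δeast = 129.76, Δnorth = -19.40.
Bearing = atan2(129.76, -19.40) mod 360° = 98.50°; distance = √((129.76)² + (-19.40)²) = 131.207 km.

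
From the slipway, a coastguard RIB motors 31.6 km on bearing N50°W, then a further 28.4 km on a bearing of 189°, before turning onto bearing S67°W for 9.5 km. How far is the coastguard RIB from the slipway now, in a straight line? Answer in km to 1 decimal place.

39.1 km

Leg 1 (N50°W, 31.6 km): east 31.6 sin 310° = -24.21, north 31.6 cos 310° = 20.31
Leg 2 (189°, 28.4 km): east 28.4 sin 189° = -4.44, north 28.4 cos 189° = -28.05
Leg 3 (S67°W, 9.5 km): east 9.5 sin 247° = -8.74, north 9.5 cos 247° = -3.71
Net: -37.39 east, -11.45 north. Distance = √((-37.39)² + (-11.45)²) = 39.108 km.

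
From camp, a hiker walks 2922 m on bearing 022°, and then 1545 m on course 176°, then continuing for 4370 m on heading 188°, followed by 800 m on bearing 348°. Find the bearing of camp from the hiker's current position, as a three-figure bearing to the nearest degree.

350°

Leg 1 (022°, 2922 m): east 2922 sin 22° = 1094.60, north 2922 cos 22° = 2709.23
Leg 2 (176°, 1545 m): east 1545 sin 176° = 107.77, north 1545 cos 176° = -1541.24
Leg 3 (188°, 4370 m): east 4370 sin 188° = -608.19, north 4370 cos 188° = -4327.47
Leg 4 (348°, 800 m): east 800 sin 348° = -166.33, north 800 cos 348° = 782.52
Net displacement: 427.86 east, -2376.96 north. Direction back to start is (-427.86, 2376.96): bearing = atan2(-427.86, 2376.96) mod 360° = 349.80° ≈ 350°.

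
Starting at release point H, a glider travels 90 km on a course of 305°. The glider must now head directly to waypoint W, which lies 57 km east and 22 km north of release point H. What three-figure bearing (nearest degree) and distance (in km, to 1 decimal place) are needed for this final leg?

103°, 134.0 km

Leg 1 (305°, 90 km): east 90 sin 305° = -73.72, north 90 cos 305° = 51.62
Current position: (-73.72, 51.62). Target: (57, 22). Remaining: Δeast = 130.72, Δnorth = -29.62.
Bearing = atan2(130.72, -29.62) mod 360° = 102.77°; distance = √((130.72)² + (-29.62)²) = 134.038 km.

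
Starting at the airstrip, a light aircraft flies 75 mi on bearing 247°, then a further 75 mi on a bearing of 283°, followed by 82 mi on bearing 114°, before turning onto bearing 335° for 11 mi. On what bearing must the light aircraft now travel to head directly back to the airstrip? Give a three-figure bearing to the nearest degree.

Leg 1 (247°, 75 mi): east 75 sin 247° = -69.04, north 75 cos 247° = -29.30
Leg 2 (283°, 75 mi): east 75 sin 283° = -73.08, north 75 cos 283° = 16.87
Leg 3 (114°, 82 mi): east 82 sin 114° = 74.91, north 82 cos 114° = -33.35
Leg 4 (335°, 11 mi): east 11 sin 335° = -4.65, north 11 cos 335° = 9.97
Net displacement: -71.85 east, -35.82 north. Direction back to start is (71.85, 35.82): bearing = atan2(71.85, 35.82) mod 360° = 63.51° ≈ 064°.

064°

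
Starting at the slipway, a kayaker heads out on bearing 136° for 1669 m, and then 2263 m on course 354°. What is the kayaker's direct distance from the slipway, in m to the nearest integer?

Leg 1 (136°, 1669 m): east 1669 sin 136° = 1159.38, north 1669 cos 136° = -1200.58
Leg 2 (354°, 2263 m): east 2263 sin 354° = -236.55, north 2263 cos 354° = 2250.60
Net: 922.84 east, 1050.02 north. Distance = √((922.84)² + (1050.02)²) = 1397.920 m.

1398 m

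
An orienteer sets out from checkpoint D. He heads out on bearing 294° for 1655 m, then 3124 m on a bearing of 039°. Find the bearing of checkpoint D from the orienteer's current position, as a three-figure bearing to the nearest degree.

188°

Leg 1 (294°, 1655 m): east 1655 sin 294° = -1511.92, north 1655 cos 294° = 673.15
Leg 2 (039°, 3124 m): east 3124 sin 39° = 1966.00, north 3124 cos 39° = 2427.80
Net displacement: 454.08 east, 3100.95 north. Direction back to start is (-454.08, -3100.95): bearing = atan2(-454.08, -3100.95) mod 360° = 188.33° ≈ 188°.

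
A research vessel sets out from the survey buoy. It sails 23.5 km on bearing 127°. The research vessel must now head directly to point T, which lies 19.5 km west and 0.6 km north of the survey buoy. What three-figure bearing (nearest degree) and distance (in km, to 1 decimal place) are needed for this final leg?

291°, 41.0 km

Leg 1 (127°, 23.5 km): east 23.5 sin 127° = 18.77, north 23.5 cos 127° = -14.14
Current position: (18.77, -14.14). Target: (-19.5, 0.6). Remaining: Δeast = -38.27, Δnorth = 14.74.
Bearing = atan2(-38.27, 14.74) mod 360° = 291.07°; distance = √((-38.27)² + (14.74)²) = 41.010 km.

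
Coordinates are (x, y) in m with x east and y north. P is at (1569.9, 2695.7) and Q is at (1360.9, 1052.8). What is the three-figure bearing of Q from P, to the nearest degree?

Δeast = 1360.9 − 1569.9 = -209.00; Δnorth = 1052.8 − 2695.7 = -1642.90.
Bearing = atan2(Δeast, Δnorth) mod 360° = 187.25° ≈ 187°.

187°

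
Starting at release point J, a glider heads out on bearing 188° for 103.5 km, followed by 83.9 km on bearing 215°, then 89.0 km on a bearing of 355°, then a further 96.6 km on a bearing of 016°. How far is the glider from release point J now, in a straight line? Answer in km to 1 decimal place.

Leg 1 (188°, 103.5 km): east 103.5 sin 188° = -14.40, north 103.5 cos 188° = -102.49
Leg 2 (215°, 83.9 km): east 83.9 sin 215° = -48.12, north 83.9 cos 215° = -68.73
Leg 3 (355°, 89.0 km): east 89.0 sin 355° = -7.76, north 89.0 cos 355° = 88.66
Leg 4 (016°, 96.6 km): east 96.6 sin 16° = 26.63, north 96.6 cos 16° = 92.86
Net: -43.66 east, 10.30 north. Distance = √((-43.66)² + (10.30)²) = 44.856 km.

44.9 km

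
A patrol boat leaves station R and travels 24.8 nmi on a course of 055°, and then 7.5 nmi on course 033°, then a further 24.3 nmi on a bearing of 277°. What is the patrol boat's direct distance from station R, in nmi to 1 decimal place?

23.5 nmi

Leg 1 (055°, 24.8 nmi): east 24.8 sin 55° = 20.31, north 24.8 cos 55° = 14.22
Leg 2 (033°, 7.5 nmi): east 7.5 sin 33° = 4.08, north 7.5 cos 33° = 6.29
Leg 3 (277°, 24.3 nmi): east 24.3 sin 277° = -24.12, north 24.3 cos 277° = 2.96
Net: 0.28 east, 23.48 north. Distance = √((0.28)² + (23.48)²) = 23.478 nmi.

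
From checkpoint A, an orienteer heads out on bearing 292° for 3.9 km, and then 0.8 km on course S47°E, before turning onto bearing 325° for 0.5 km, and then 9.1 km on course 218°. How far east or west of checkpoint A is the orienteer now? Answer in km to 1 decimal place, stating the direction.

8.9 km west

Leg 1 (292°, 3.9 km): east 3.9 sin 292° = -3.62, north 3.9 cos 292° = 1.46
Leg 2 (S47°E, 0.8 km): east 0.8 sin 133° = 0.59, north 0.8 cos 133° = -0.55
Leg 3 (325°, 0.5 km): east 0.5 sin 325° = -0.29, north 0.5 cos 325° = 0.41
Leg 4 (218°, 9.1 km): east 9.1 sin 218° = -5.60, north 9.1 cos 218° = -7.17
Net east component: -8.92 km.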